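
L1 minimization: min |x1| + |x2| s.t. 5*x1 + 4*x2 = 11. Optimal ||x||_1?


Axis intercepts:
  x1 = 11/5, x2 = 0: L1 = 11/5
  x1 = 0, x2 = 11/4: L1 = 11/4
x* = (11/5, 0)
||x*||_1 = 11/5.

11/5


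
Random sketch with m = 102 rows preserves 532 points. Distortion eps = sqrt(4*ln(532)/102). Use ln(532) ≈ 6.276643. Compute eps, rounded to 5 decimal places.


ln(532) ≈ 6.276643.
4*ln(N)/m ≈ 4*6.276643/102 ≈ 0.24614286.
eps = sqrt(0.24614286) ≈ 0.4961279 ≈ 0.49613.

0.49613


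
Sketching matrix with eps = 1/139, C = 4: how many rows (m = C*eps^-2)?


1/eps = 139.
(1/eps)^2 = 19321.
m = 4*19321 = 77284.

77284


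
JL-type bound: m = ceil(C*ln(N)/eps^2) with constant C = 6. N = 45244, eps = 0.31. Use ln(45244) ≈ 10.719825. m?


ln(45244) ≈ 10.719825.
eps^2 = 0.31^2 = 0.0961.
C*ln(N)/eps^2 ≈ 6*10.719825/0.0961 ≈ 669.2919.
m = ceil(669.2919) = 670.

670


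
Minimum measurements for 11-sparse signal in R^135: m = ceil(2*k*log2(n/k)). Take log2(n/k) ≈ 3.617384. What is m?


log2(n/k) = log2(135/11) ≈ 3.617384.
2*k*log2(n/k) ≈ 2*11*3.617384 = 79.582448.
m = ceil(79.582448) = 80.

80


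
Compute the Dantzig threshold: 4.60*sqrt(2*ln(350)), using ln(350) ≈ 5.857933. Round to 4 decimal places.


ln(350) ≈ 5.857933.
2*ln(n) ≈ 11.715866.
sqrt(2*ln(n)) ≈ sqrt(11.715866) ≈ 3.422845.
threshold ≈ 4.60*3.422845 = 15.745087 ≈ 15.7451.

15.7451


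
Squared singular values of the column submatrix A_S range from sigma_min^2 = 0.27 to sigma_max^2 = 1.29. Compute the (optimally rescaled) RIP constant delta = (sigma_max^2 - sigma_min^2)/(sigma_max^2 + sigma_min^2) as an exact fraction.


lambda_max - lambda_min = 1.29 - 0.27 = 1.02.
lambda_max + lambda_min = 1.29 + 0.27 = 1.56.
delta = 1.02/1.56 = 102/156 = 17/26.

17/26


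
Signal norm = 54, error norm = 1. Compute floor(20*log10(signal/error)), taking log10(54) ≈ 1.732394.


||x||/||e|| = 54/1 = 54.
log10(54) ≈ 1.732394.
20*log10(||x||/||e||) ≈ 20*1.732394 = 34.64788.
floor(34.64788) = 34.

34


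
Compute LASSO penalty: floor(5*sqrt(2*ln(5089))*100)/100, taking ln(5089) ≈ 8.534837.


ln(5089) ≈ 8.534837.
2*ln(n) ≈ 17.069674.
sqrt(2*ln(n)) ≈ sqrt(17.069674) ≈ 4.131546.
lambda ≈ 5*4.131546 = 20.65773.
floor(lambda*100)/100 = 20.65.

20.65


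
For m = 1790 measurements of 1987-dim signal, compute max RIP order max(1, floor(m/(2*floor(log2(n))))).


floor(log2(1987)) = 10.
2*10 = 20.
m/(2*floor(log2(n))) = 1790/20 ≈ 89.5.
floor = 89.
k = max(1, 89) = 89.

89


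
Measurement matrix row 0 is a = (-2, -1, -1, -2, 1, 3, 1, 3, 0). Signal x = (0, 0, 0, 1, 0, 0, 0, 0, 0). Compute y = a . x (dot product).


Non-zero terms: ['-2*1']
Products: [-2]
y = sum = -2.

-2


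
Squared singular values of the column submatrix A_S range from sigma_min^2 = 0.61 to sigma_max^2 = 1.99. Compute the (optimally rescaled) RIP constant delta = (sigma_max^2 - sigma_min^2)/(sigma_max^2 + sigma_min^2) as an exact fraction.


lambda_max - lambda_min = 1.99 - 0.61 = 1.38.
lambda_max + lambda_min = 1.99 + 0.61 = 2.60.
delta = 1.38/2.60 = 138/260 = 69/130.

69/130


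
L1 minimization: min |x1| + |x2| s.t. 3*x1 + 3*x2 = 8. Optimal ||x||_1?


Axis intercepts:
  x1 = 8/3, x2 = 0: L1 = 8/3
  x1 = 0, x2 = 8/3: L1 = 8/3
x* = (8/3, 0)
||x*||_1 = 8/3.

8/3


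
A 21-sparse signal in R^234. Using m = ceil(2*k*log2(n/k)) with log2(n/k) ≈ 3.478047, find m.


log2(n/k) = log2(234/21) ≈ 3.478047.
2*k*log2(n/k) ≈ 2*21*3.478047 = 146.077974.
m = ceil(146.077974) = 147.

147


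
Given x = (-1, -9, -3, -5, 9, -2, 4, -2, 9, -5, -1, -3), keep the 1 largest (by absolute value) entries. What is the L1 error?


Sorted |x_i| descending: [9, 9, 9, 5, 5, 4, 3, 3, 2, 2, 1, 1]
Keep top 1: [9]
Tail entries: [9, 9, 5, 5, 4, 3, 3, 2, 2, 1, 1]
L1 error = sum of tail = 44.

44


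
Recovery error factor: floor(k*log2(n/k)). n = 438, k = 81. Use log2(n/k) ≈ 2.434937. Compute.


log2(n/k) = log2(438/81) ≈ 2.434937.
k*log2(n/k) ≈ 81*2.434937 = 197.229897.
floor(197.229897) = 197.

197


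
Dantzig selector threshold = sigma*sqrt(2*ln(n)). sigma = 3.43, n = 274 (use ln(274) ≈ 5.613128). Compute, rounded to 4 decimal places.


ln(274) ≈ 5.613128.
2*ln(n) ≈ 11.226256.
sqrt(2*ln(n)) ≈ sqrt(11.226256) ≈ 3.350561.
threshold ≈ 3.43*3.350561 = 11.49242423 ≈ 11.4924.

11.4924


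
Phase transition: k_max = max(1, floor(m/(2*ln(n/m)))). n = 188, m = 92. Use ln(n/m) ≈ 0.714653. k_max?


n/m = 188/92 = 47/23.
ln(n/m) ≈ 0.714653.
2*ln(n/m) ≈ 1.429306.
m/(2*ln(n/m)) ≈ 92/1.429306 ≈ 64.3669.
floor = 64.
k_max = max(1, 64) = 64.

64


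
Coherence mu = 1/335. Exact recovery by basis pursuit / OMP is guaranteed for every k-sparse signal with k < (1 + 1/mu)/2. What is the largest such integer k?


1/mu = 335.
1 + 1/mu = 336.
(1 + 1/mu)/2 = 168 is an integer and the inequality is strict, so k_max = 168 - 1 = 167.

167


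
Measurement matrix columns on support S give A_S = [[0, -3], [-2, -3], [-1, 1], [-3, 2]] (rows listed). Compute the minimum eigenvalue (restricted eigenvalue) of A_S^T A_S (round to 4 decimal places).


A_S^T A_S = [[14, -1], [-1, 23]].
trace = 37.
det = 321.
disc = trace^2 - 4*det = 1369 - 4*321 = 85.
sqrt(85) ≈ 9.219544.
lam_min = (37 - sqrt(85))/2 ≈ (37 - 9.219544)/2 = 13.890228 ≈ 13.8902.

13.8902


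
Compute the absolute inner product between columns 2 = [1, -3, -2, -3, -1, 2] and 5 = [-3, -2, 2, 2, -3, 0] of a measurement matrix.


Inner product: 1*-3 + -3*-2 + -2*2 + -3*2 + -1*-3 + 2*0
Products: [-3, 6, -4, -6, 3, 0]
Sum = -4.
|dot| = 4.

4


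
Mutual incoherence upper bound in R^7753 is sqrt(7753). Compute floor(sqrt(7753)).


88^2 = 7744 <= 7753 < 7921 = 89^2, so 88 <= sqrt(7753) < 89.
floor(sqrt(7753)) = 88.

88


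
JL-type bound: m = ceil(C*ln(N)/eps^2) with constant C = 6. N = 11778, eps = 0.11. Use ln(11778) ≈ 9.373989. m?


ln(11778) ≈ 9.373989.
eps^2 = 0.11^2 = 0.0121.
C*ln(N)/eps^2 ≈ 6*9.373989/0.0121 ≈ 4648.259.
m = ceil(4648.259) = 4649.

4649


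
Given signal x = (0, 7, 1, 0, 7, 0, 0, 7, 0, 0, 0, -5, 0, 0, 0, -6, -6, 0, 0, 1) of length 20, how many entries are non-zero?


Non-zero positions: [1, 2, 4, 7, 11, 15, 16, 19].
Sparsity = 8.

8


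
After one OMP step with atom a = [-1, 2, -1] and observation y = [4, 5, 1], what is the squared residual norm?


a^T a = 6.
a^T y = 5.
coeff = 5/6 = 5/6.
||r||^2 = 227/6.

227/6


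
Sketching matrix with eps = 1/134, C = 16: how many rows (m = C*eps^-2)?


1/eps = 134.
(1/eps)^2 = 17956.
m = 16*17956 = 287296.

287296


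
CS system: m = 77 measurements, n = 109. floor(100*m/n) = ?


100*m/n = 100*77/109 ≈ 70.6422.
floor = 70.

70


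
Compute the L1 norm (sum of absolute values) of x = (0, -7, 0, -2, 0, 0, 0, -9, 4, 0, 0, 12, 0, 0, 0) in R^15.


Non-zero entries: [(1, -7), (3, -2), (7, -9), (8, 4), (11, 12)]
Absolute values: [7, 2, 9, 4, 12]
||x||_1 = sum = 34.

34


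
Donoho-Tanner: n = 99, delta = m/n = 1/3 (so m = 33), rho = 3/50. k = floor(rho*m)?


m = 1/3*99 = 33.
rho = 3/50.
rho*m = 3/50*33 = 1.98.
k = floor(1.98) = 1.

1


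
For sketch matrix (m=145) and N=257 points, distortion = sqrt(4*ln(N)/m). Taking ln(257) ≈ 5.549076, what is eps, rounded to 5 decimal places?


ln(257) ≈ 5.549076.
4*ln(N)/m ≈ 4*5.549076/145 ≈ 0.15307796.
eps = sqrt(0.15307796) ≈ 0.3912518 ≈ 0.39125.

0.39125


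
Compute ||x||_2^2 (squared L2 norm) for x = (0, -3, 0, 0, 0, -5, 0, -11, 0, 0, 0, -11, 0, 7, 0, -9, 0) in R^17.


Non-zero entries: [(1, -3), (5, -5), (7, -11), (11, -11), (13, 7), (15, -9)]
Squares: [9, 25, 121, 121, 49, 81]
||x||_2^2 = sum = 406.

406


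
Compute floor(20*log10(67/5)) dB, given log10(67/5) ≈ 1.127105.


||x||/||e|| = 67/5.
log10(67/5) ≈ 1.127105.
20*log10(||x||/||e||) ≈ 20*1.127105 = 22.5421.
floor(22.5421) = 22.

22


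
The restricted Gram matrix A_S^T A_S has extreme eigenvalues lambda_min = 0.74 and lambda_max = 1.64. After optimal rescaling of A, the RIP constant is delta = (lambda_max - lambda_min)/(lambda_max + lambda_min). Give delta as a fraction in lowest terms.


lambda_max - lambda_min = 1.64 - 0.74 = 0.90.
lambda_max + lambda_min = 1.64 + 0.74 = 2.38.
delta = 0.90/2.38 = 90/238 = 45/119.

45/119


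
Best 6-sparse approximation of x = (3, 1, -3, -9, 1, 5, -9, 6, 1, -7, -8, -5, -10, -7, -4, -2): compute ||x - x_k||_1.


Sorted |x_i| descending: [10, 9, 9, 8, 7, 7, 6, 5, 5, 4, 3, 3, 2, 1, 1, 1]
Keep top 6: [10, 9, 9, 8, 7, 7]
Tail entries: [6, 5, 5, 4, 3, 3, 2, 1, 1, 1]
L1 error = sum of tail = 31.

31


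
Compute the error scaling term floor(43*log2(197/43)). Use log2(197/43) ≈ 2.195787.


log2(n/k) = log2(197/43) ≈ 2.195787.
k*log2(n/k) ≈ 43*2.195787 = 94.418841.
floor(94.418841) = 94.

94


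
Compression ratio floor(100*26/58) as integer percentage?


100*m/n = 100*26/58 ≈ 44.8276.
floor = 44.

44


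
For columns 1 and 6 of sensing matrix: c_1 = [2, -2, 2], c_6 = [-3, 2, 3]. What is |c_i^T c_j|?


Inner product: 2*-3 + -2*2 + 2*3
Products: [-6, -4, 6]
Sum = -4.
|dot| = 4.

4


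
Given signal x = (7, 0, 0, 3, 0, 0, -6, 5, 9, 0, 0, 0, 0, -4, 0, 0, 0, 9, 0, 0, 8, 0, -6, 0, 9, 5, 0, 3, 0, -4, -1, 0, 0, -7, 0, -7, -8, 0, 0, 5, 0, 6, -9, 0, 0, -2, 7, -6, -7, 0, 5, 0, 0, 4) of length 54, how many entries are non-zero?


Non-zero positions: [0, 3, 6, 7, 8, 13, 17, 20, 22, 24, 25, 27, 29, 30, 33, 35, 36, 39, 41, 42, 45, 46, 47, 48, 50, 53].
Sparsity = 26.

26


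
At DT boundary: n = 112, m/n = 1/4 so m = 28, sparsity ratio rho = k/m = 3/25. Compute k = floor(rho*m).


m = 1/4*112 = 28.
rho = 3/25.
rho*m = 3/25*28 = 3.36.
k = floor(3.36) = 3.

3


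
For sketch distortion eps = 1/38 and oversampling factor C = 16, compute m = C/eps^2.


1/eps = 38.
(1/eps)^2 = 1444.
m = 16*1444 = 23104.

23104


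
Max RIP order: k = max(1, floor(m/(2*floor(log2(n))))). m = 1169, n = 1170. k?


floor(log2(1170)) = 10.
2*10 = 20.
m/(2*floor(log2(n))) = 1169/20 ≈ 58.45.
floor = 58.
k = max(1, 58) = 58.

58


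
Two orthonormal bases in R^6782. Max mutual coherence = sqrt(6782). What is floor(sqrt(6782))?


82^2 = 6724 <= 6782 < 6889 = 83^2, so 82 <= sqrt(6782) < 83.
floor(sqrt(6782)) = 82.

82


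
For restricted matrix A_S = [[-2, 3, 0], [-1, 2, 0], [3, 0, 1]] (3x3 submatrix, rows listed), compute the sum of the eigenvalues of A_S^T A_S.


Sum of eigenvalues of A_S^T A_S = trace(A_S^T A_S) = sum of squared column norms of A_S.
A_S^T A_S diagonal: [14, 13, 1].
trace = 14 + 13 + 1 = 28.

28


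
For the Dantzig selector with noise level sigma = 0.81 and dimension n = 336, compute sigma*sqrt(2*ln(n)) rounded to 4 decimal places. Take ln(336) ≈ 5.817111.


ln(336) ≈ 5.817111.
2*ln(n) ≈ 11.634222.
sqrt(2*ln(n)) ≈ sqrt(11.634222) ≈ 3.410898.
threshold ≈ 0.81*3.410898 = 2.76282738 ≈ 2.7628.

2.7628


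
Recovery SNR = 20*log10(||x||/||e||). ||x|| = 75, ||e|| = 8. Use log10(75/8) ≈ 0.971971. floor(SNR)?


||x||/||e|| = 75/8.
log10(75/8) ≈ 0.971971.
20*log10(||x||/||e||) ≈ 20*0.971971 = 19.43942.
floor(19.43942) = 19.

19


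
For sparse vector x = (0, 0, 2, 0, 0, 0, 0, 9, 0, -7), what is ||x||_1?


Non-zero entries: [(2, 2), (7, 9), (9, -7)]
Absolute values: [2, 9, 7]
||x||_1 = sum = 18.

18


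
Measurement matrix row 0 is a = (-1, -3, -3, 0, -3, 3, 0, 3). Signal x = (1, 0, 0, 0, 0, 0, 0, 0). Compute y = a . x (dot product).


Non-zero terms: ['-1*1']
Products: [-1]
y = sum = -1.

-1


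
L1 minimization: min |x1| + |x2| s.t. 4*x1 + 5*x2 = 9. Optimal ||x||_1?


Axis intercepts:
  x1 = 9/4, x2 = 0: L1 = 9/4
  x1 = 0, x2 = 9/5: L1 = 9/5
x* = (0, 9/5)
||x*||_1 = 9/5.

9/5


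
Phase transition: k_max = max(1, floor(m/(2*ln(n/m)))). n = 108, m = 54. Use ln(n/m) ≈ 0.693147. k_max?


n/m = 108/54 = 2.
ln(n/m) ≈ 0.693147.
2*ln(n/m) ≈ 1.386294.
m/(2*ln(n/m)) ≈ 54/1.386294 ≈ 38.9528.
floor = 38.
k_max = max(1, 38) = 38.

38


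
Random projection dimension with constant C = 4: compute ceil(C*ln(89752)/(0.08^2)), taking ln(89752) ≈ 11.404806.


ln(89752) ≈ 11.404806.
eps^2 = 0.08^2 = 0.0064.
C*ln(N)/eps^2 ≈ 4*11.404806/0.0064 ≈ 7128.0037.
m = ceil(7128.0037) = 7129.

7129


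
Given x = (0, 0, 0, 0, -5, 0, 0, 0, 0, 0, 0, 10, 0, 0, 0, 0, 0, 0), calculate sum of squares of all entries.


Non-zero entries: [(4, -5), (11, 10)]
Squares: [25, 100]
||x||_2^2 = sum = 125.

125


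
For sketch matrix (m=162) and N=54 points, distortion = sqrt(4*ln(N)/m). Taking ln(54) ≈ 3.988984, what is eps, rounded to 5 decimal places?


ln(54) ≈ 3.988984.
4*ln(N)/m ≈ 4*3.988984/162 ≈ 0.09849343.
eps = sqrt(0.09849343) ≈ 0.3138366 ≈ 0.31384.

0.31384


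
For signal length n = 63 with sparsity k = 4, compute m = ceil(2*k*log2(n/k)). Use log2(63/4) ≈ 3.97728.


log2(n/k) = log2(63/4) ≈ 3.97728.
2*k*log2(n/k) ≈ 2*4*3.97728 = 31.81824.
m = ceil(31.81824) = 32.

32


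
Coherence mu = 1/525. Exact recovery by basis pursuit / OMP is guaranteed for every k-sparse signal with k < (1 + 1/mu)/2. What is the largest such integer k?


1/mu = 525.
1 + 1/mu = 526.
(1 + 1/mu)/2 = 263 is an integer and the inequality is strict, so k_max = 263 - 1 = 262.

262


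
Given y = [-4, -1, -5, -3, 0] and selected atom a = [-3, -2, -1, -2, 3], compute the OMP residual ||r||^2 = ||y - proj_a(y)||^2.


a^T a = 27.
a^T y = 25.
coeff = 25/27 = 25/27.
||r||^2 = 752/27.

752/27


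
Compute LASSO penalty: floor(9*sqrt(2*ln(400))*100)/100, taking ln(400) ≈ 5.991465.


ln(400) ≈ 5.991465.
2*ln(n) ≈ 11.98293.
sqrt(2*ln(n)) ≈ sqrt(11.98293) ≈ 3.461637.
lambda ≈ 9*3.461637 = 31.154733.
floor(lambda*100)/100 = 31.15.

31.15


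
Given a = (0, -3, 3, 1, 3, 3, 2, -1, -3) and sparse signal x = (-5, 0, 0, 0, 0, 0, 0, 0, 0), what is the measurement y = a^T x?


Non-zero terms: ['0*-5']
Products: [0]
y = sum = 0.

0


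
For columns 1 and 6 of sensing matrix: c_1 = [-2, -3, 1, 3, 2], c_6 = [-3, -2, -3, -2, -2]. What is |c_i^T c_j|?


Inner product: -2*-3 + -3*-2 + 1*-3 + 3*-2 + 2*-2
Products: [6, 6, -3, -6, -4]
Sum = -1.
|dot| = 1.

1


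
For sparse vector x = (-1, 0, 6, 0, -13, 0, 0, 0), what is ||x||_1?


Non-zero entries: [(0, -1), (2, 6), (4, -13)]
Absolute values: [1, 6, 13]
||x||_1 = sum = 20.

20


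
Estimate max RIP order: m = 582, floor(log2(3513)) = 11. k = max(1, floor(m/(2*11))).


floor(log2(3513)) = 11.
2*11 = 22.
m/(2*floor(log2(n))) = 582/22 ≈ 26.4545.
floor = 26.
k = max(1, 26) = 26.

26


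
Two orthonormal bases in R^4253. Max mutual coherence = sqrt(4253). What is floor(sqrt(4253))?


65^2 = 4225 <= 4253 < 4356 = 66^2, so 65 <= sqrt(4253) < 66.
floor(sqrt(4253)) = 65.

65


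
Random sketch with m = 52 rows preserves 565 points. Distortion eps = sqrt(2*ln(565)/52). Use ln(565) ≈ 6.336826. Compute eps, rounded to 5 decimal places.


ln(565) ≈ 6.336826.
2*ln(N)/m ≈ 2*6.336826/52 ≈ 0.24372408.
eps = sqrt(0.24372408) ≈ 0.4936842 ≈ 0.49368.

0.49368


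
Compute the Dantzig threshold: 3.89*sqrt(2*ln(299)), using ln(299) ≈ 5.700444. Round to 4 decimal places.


ln(299) ≈ 5.700444.
2*ln(n) ≈ 11.400888.
sqrt(2*ln(n)) ≈ sqrt(11.400888) ≈ 3.37652.
threshold ≈ 3.89*3.37652 = 13.1346628 ≈ 13.1347.

13.1347


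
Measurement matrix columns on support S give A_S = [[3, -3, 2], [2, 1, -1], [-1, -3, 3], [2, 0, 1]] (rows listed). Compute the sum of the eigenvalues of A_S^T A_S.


Sum of eigenvalues of A_S^T A_S = trace(A_S^T A_S) = sum of squared column norms of A_S.
A_S^T A_S diagonal: [18, 19, 15].
trace = 18 + 19 + 15 = 52.

52


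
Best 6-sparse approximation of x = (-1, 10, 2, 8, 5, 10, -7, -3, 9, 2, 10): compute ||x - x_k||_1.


Sorted |x_i| descending: [10, 10, 10, 9, 8, 7, 5, 3, 2, 2, 1]
Keep top 6: [10, 10, 10, 9, 8, 7]
Tail entries: [5, 3, 2, 2, 1]
L1 error = sum of tail = 13.

13


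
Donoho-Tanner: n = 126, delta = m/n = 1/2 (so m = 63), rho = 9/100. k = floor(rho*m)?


m = 1/2*126 = 63.
rho = 9/100.
rho*m = 9/100*63 = 5.67.
k = floor(5.67) = 5.

5


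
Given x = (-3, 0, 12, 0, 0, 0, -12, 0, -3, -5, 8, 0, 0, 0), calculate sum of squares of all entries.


Non-zero entries: [(0, -3), (2, 12), (6, -12), (8, -3), (9, -5), (10, 8)]
Squares: [9, 144, 144, 9, 25, 64]
||x||_2^2 = sum = 395.

395


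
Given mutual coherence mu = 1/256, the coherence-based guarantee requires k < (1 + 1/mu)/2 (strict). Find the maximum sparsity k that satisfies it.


1/mu = 256.
1 + 1/mu = 257.
(1 + 1/mu)/2 = 128.5 is not an integer, so k_max = floor(128.5) = 128.

128


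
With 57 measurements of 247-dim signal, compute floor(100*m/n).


100*m/n = 100*57/247 ≈ 23.0769.
floor = 23.

23


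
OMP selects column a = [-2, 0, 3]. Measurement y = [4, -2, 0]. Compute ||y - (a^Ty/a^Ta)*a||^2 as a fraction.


a^T a = 13.
a^T y = -8.
coeff = -8/13 = -8/13.
||r||^2 = 196/13.

196/13


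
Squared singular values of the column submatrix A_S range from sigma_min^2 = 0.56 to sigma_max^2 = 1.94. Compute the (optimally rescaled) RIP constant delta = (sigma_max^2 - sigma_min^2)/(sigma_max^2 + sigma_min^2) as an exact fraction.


lambda_max - lambda_min = 1.94 - 0.56 = 1.38.
lambda_max + lambda_min = 1.94 + 0.56 = 2.50.
delta = 1.38/2.50 = 138/250 = 69/125.

69/125


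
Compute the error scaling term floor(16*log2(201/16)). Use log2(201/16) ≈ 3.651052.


log2(n/k) = log2(201/16) ≈ 3.651052.
k*log2(n/k) ≈ 16*3.651052 = 58.416832.
floor(58.416832) = 58.

58


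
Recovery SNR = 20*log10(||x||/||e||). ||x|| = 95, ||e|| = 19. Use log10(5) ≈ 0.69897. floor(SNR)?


||x||/||e|| = 95/19 = 5.
log10(5) ≈ 0.69897.
20*log10(||x||/||e||) ≈ 20*0.69897 = 13.9794.
floor(13.9794) = 13.

13


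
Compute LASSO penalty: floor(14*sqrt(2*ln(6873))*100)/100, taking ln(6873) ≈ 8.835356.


ln(6873) ≈ 8.835356.
2*ln(n) ≈ 17.670712.
sqrt(2*ln(n)) ≈ sqrt(17.670712) ≈ 4.203655.
lambda ≈ 14*4.203655 = 58.85117.
floor(lambda*100)/100 = 58.85.

58.85


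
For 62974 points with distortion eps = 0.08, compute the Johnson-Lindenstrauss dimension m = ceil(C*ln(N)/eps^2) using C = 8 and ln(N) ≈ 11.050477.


ln(62974) ≈ 11.050477.
eps^2 = 0.08^2 = 0.0064.
C*ln(N)/eps^2 ≈ 8*11.050477/0.0064 ≈ 13813.0963.
m = ceil(13813.0963) = 13814.

13814


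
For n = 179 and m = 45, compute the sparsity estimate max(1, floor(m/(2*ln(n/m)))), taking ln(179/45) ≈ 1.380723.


n/m = 179/45.
ln(n/m) ≈ 1.380723.
2*ln(n/m) ≈ 2.761446.
m/(2*ln(n/m)) ≈ 45/2.761446 ≈ 16.2958.
floor = 16.
k_max = max(1, 16) = 16.

16


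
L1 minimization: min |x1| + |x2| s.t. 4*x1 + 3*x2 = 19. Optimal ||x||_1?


Axis intercepts:
  x1 = 19/4, x2 = 0: L1 = 19/4
  x1 = 0, x2 = 19/3: L1 = 19/3
x* = (19/4, 0)
||x*||_1 = 19/4.

19/4


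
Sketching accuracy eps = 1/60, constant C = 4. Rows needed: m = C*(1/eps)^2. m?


1/eps = 60.
(1/eps)^2 = 3600.
m = 4*3600 = 14400.

14400


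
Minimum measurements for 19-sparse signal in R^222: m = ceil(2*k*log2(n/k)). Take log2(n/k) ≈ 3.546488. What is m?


log2(n/k) = log2(222/19) ≈ 3.546488.
2*k*log2(n/k) ≈ 2*19*3.546488 = 134.766544.
m = ceil(134.766544) = 135.

135


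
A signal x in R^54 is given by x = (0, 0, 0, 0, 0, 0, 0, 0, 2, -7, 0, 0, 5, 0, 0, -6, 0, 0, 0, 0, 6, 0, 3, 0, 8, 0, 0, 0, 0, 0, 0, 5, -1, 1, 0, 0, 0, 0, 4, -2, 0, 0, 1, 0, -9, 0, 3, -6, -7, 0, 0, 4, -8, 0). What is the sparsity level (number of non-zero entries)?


Non-zero positions: [8, 9, 12, 15, 20, 22, 24, 31, 32, 33, 38, 39, 42, 44, 46, 47, 48, 51, 52].
Sparsity = 19.

19


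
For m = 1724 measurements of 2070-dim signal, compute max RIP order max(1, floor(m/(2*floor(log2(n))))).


floor(log2(2070)) = 11.
2*11 = 22.
m/(2*floor(log2(n))) = 1724/22 ≈ 78.3636.
floor = 78.
k = max(1, 78) = 78.

78


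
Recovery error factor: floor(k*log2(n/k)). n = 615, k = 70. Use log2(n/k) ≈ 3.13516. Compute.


log2(n/k) = log2(615/70) ≈ 3.13516.
k*log2(n/k) ≈ 70*3.13516 = 219.4612.
floor(219.4612) = 219.

219


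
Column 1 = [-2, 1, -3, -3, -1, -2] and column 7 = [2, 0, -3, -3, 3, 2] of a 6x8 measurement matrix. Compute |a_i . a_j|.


Inner product: -2*2 + 1*0 + -3*-3 + -3*-3 + -1*3 + -2*2
Products: [-4, 0, 9, 9, -3, -4]
Sum = 7.
|dot| = 7.

7


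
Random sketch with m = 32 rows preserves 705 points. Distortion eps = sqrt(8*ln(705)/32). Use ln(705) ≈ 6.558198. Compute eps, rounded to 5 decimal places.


ln(705) ≈ 6.558198.
8*ln(N)/m ≈ 8*6.558198/32 ≈ 1.6395495.
eps = sqrt(1.6395495) ≈ 1.2804489 ≈ 1.28045.

1.28045


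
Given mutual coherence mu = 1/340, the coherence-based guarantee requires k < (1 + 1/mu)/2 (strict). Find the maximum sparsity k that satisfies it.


1/mu = 340.
1 + 1/mu = 341.
(1 + 1/mu)/2 = 170.5 is not an integer, so k_max = floor(170.5) = 170.

170


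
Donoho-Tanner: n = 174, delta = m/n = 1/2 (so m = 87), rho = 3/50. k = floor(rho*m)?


m = 1/2*174 = 87.
rho = 3/50.
rho*m = 3/50*87 = 5.22.
k = floor(5.22) = 5.

5


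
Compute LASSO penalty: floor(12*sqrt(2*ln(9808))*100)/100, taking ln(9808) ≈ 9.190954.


ln(9808) ≈ 9.190954.
2*ln(n) ≈ 18.381908.
sqrt(2*ln(n)) ≈ sqrt(18.381908) ≈ 4.287413.
lambda ≈ 12*4.287413 = 51.448956.
floor(lambda*100)/100 = 51.44.

51.44


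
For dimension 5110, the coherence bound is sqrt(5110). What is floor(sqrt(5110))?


71^2 = 5041 <= 5110 < 5184 = 72^2, so 71 <= sqrt(5110) < 72.
floor(sqrt(5110)) = 71.

71


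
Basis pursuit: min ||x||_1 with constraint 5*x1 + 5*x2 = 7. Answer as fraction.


Axis intercepts:
  x1 = 7/5, x2 = 0: L1 = 7/5
  x1 = 0, x2 = 7/5: L1 = 7/5
x* = (7/5, 0)
||x*||_1 = 7/5.

7/5


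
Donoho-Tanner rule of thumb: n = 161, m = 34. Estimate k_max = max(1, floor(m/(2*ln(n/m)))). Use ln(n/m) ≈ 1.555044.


n/m = 161/34.
ln(n/m) ≈ 1.555044.
2*ln(n/m) ≈ 3.110088.
m/(2*ln(n/m)) ≈ 34/3.110088 ≈ 10.9322.
floor = 10.
k_max = max(1, 10) = 10.

10


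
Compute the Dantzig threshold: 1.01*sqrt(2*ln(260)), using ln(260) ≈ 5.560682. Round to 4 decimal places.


ln(260) ≈ 5.560682.
2*ln(n) ≈ 11.121364.
sqrt(2*ln(n)) ≈ sqrt(11.121364) ≈ 3.334871.
threshold ≈ 1.01*3.334871 = 3.36821971 ≈ 3.3682.

3.3682


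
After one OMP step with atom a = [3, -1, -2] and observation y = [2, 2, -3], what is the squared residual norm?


a^T a = 14.
a^T y = 10.
coeff = 10/14 = 5/7.
||r||^2 = 69/7.

69/7


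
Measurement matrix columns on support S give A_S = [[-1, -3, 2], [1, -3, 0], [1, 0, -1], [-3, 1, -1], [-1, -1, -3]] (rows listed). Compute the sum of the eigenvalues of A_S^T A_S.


Sum of eigenvalues of A_S^T A_S = trace(A_S^T A_S) = sum of squared column norms of A_S.
A_S^T A_S diagonal: [13, 20, 15].
trace = 13 + 20 + 15 = 48.

48


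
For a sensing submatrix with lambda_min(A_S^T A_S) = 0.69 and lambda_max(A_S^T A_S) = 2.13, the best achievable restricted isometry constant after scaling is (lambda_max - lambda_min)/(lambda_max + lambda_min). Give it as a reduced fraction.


lambda_max - lambda_min = 2.13 - 0.69 = 1.44.
lambda_max + lambda_min = 2.13 + 0.69 = 2.82.
delta = 1.44/2.82 = 144/282 = 24/47.

24/47


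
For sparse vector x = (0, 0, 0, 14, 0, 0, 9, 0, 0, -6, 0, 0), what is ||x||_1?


Non-zero entries: [(3, 14), (6, 9), (9, -6)]
Absolute values: [14, 9, 6]
||x||_1 = sum = 29.

29


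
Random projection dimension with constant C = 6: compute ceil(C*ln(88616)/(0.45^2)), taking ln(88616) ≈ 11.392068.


ln(88616) ≈ 11.392068.
eps^2 = 0.45^2 = 0.2025.
C*ln(N)/eps^2 ≈ 6*11.392068/0.2025 ≈ 337.5428.
m = ceil(337.5428) = 338.

338


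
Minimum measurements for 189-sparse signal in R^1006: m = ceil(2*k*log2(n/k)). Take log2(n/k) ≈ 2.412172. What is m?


log2(n/k) = log2(1006/189) ≈ 2.412172.
2*k*log2(n/k) ≈ 2*189*2.412172 = 911.801016.
m = ceil(911.801016) = 912.

912


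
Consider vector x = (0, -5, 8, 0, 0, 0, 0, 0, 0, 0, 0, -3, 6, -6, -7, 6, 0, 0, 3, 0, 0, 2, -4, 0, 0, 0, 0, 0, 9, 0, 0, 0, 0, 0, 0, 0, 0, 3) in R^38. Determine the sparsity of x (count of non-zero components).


Non-zero positions: [1, 2, 11, 12, 13, 14, 15, 18, 21, 22, 28, 37].
Sparsity = 12.

12


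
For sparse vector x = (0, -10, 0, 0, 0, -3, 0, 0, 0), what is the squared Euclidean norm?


Non-zero entries: [(1, -10), (5, -3)]
Squares: [100, 9]
||x||_2^2 = sum = 109.

109


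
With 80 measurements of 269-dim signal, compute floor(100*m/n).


100*m/n = 100*80/269 ≈ 29.7398.
floor = 29.

29


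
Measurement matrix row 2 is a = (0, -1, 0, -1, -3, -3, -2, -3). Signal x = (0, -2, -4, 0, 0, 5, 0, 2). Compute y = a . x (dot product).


Non-zero terms: ['-1*-2', '0*-4', '-3*5', '-3*2']
Products: [2, 0, -15, -6]
y = sum = -19.

-19


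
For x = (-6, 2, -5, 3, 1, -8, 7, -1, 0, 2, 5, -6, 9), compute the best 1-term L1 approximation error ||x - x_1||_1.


Sorted |x_i| descending: [9, 8, 7, 6, 6, 5, 5, 3, 2, 2, 1, 1, 0]
Keep top 1: [9]
Tail entries: [8, 7, 6, 6, 5, 5, 3, 2, 2, 1, 1, 0]
L1 error = sum of tail = 46.

46


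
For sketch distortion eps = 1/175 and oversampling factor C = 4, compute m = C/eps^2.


1/eps = 175.
(1/eps)^2 = 30625.
m = 4*30625 = 122500.

122500


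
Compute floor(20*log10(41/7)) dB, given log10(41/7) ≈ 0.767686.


||x||/||e|| = 41/7.
log10(41/7) ≈ 0.767686.
20*log10(||x||/||e||) ≈ 20*0.767686 = 15.35372.
floor(15.35372) = 15.

15


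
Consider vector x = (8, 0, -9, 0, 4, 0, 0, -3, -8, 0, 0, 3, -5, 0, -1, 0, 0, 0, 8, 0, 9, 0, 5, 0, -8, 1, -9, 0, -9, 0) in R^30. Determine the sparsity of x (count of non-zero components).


Non-zero positions: [0, 2, 4, 7, 8, 11, 12, 14, 18, 20, 22, 24, 25, 26, 28].
Sparsity = 15.

15


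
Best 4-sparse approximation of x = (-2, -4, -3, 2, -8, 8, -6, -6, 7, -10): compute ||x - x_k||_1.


Sorted |x_i| descending: [10, 8, 8, 7, 6, 6, 4, 3, 2, 2]
Keep top 4: [10, 8, 8, 7]
Tail entries: [6, 6, 4, 3, 2, 2]
L1 error = sum of tail = 23.

23


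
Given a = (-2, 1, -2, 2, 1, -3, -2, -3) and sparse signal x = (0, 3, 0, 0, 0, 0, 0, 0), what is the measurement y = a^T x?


Non-zero terms: ['1*3']
Products: [3]
y = sum = 3.

3


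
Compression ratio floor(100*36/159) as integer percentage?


100*m/n = 100*36/159 ≈ 22.6415.
floor = 22.

22


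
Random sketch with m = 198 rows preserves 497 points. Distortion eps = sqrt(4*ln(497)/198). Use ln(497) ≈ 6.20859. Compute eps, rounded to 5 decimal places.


ln(497) ≈ 6.20859.
4*ln(N)/m ≈ 4*6.20859/198 ≈ 0.12542606.
eps = sqrt(0.12542606) ≈ 0.3541554 ≈ 0.35416.

0.35416


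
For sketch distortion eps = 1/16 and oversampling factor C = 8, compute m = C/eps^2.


1/eps = 16.
(1/eps)^2 = 256.
m = 8*256 = 2048.

2048


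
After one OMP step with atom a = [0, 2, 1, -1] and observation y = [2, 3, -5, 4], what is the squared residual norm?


a^T a = 6.
a^T y = -3.
coeff = -3/6 = -1/2.
||r||^2 = 105/2.

105/2


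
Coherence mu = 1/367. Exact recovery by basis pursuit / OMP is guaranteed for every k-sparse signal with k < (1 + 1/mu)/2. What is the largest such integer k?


1/mu = 367.
1 + 1/mu = 368.
(1 + 1/mu)/2 = 184 is an integer and the inequality is strict, so k_max = 184 - 1 = 183.

183


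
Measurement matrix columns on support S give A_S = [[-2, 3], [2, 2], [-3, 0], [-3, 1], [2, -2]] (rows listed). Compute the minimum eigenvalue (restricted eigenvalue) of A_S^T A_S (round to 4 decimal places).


A_S^T A_S = [[30, -9], [-9, 18]].
trace = 48.
det = 459.
disc = trace^2 - 4*det = 2304 - 4*459 = 468.
sqrt(468) ≈ 21.633308.
lam_min = (48 - sqrt(468))/2 ≈ (48 - 21.633308)/2 = 13.183346 ≈ 13.1833.

13.1833


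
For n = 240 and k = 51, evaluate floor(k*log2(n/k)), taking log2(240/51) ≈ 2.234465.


log2(n/k) = log2(240/51) ≈ 2.234465.
k*log2(n/k) ≈ 51*2.234465 = 113.957715.
floor(113.957715) = 113.

113


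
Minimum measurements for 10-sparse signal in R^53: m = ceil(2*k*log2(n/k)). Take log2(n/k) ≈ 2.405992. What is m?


log2(n/k) = log2(53/10) ≈ 2.405992.
2*k*log2(n/k) ≈ 2*10*2.405992 = 48.11984.
m = ceil(48.11984) = 49.

49


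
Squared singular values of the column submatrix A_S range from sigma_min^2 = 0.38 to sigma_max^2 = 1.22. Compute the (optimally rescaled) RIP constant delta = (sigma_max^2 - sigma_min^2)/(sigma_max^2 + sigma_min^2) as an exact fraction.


lambda_max - lambda_min = 1.22 - 0.38 = 0.84.
lambda_max + lambda_min = 1.22 + 0.38 = 1.60.
delta = 0.84/1.60 = 84/160 = 21/40.

21/40


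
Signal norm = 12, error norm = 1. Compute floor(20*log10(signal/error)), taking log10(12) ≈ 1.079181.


||x||/||e|| = 12/1 = 12.
log10(12) ≈ 1.079181.
20*log10(||x||/||e||) ≈ 20*1.079181 = 21.58362.
floor(21.58362) = 21.

21


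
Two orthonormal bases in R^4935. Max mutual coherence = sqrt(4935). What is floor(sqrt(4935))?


70^2 = 4900 <= 4935 < 5041 = 71^2, so 70 <= sqrt(4935) < 71.
floor(sqrt(4935)) = 70.

70


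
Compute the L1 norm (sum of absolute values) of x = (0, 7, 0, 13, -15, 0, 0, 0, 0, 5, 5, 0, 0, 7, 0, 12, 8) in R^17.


Non-zero entries: [(1, 7), (3, 13), (4, -15), (9, 5), (10, 5), (13, 7), (15, 12), (16, 8)]
Absolute values: [7, 13, 15, 5, 5, 7, 12, 8]
||x||_1 = sum = 72.

72


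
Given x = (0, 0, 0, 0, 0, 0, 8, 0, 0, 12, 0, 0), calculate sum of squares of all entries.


Non-zero entries: [(6, 8), (9, 12)]
Squares: [64, 144]
||x||_2^2 = sum = 208.

208


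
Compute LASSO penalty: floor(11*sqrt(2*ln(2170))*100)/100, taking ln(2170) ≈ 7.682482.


ln(2170) ≈ 7.682482.
2*ln(n) ≈ 15.364964.
sqrt(2*ln(n)) ≈ sqrt(15.364964) ≈ 3.919817.
lambda ≈ 11*3.919817 = 43.117987.
floor(lambda*100)/100 = 43.11.

43.11


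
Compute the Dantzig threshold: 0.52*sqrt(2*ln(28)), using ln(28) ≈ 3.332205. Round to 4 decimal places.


ln(28) ≈ 3.332205.
2*ln(n) ≈ 6.66441.
sqrt(2*ln(n)) ≈ sqrt(6.66441) ≈ 2.581552.
threshold ≈ 0.52*2.581552 = 1.34240704 ≈ 1.3424.

1.3424


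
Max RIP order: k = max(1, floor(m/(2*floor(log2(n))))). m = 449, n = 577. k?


floor(log2(577)) = 9.
2*9 = 18.
m/(2*floor(log2(n))) = 449/18 ≈ 24.9444.
floor = 24.
k = max(1, 24) = 24.

24


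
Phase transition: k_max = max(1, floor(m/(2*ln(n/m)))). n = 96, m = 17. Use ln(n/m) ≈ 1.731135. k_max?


n/m = 96/17.
ln(n/m) ≈ 1.731135.
2*ln(n/m) ≈ 3.46227.
m/(2*ln(n/m)) ≈ 17/3.46227 ≈ 4.9101.
floor = 4.
k_max = max(1, 4) = 4.

4


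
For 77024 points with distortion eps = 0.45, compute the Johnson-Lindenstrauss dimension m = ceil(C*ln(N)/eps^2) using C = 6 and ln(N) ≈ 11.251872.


ln(77024) ≈ 11.251872.
eps^2 = 0.45^2 = 0.2025.
C*ln(N)/eps^2 ≈ 6*11.251872/0.2025 ≈ 333.3888.
m = ceil(333.3888) = 334.

334


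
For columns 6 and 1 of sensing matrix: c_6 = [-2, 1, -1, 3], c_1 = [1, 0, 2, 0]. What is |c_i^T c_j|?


Inner product: -2*1 + 1*0 + -1*2 + 3*0
Products: [-2, 0, -2, 0]
Sum = -4.
|dot| = 4.

4


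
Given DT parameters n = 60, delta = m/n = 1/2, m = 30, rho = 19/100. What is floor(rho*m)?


m = 1/2*60 = 30.
rho = 19/100.
rho*m = 19/100*30 = 5.7.
k = floor(5.7) = 5.

5


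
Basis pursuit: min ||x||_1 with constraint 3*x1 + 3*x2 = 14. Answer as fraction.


Axis intercepts:
  x1 = 14/3, x2 = 0: L1 = 14/3
  x1 = 0, x2 = 14/3: L1 = 14/3
x* = (14/3, 0)
||x*||_1 = 14/3.

14/3


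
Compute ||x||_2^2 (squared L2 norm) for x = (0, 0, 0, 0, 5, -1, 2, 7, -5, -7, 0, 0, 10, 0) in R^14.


Non-zero entries: [(4, 5), (5, -1), (6, 2), (7, 7), (8, -5), (9, -7), (12, 10)]
Squares: [25, 1, 4, 49, 25, 49, 100]
||x||_2^2 = sum = 253.

253


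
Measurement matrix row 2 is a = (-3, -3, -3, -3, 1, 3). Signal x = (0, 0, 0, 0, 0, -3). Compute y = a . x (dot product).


Non-zero terms: ['3*-3']
Products: [-9]
y = sum = -9.

-9


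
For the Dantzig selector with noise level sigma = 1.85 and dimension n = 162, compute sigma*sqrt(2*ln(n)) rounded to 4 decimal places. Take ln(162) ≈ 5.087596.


ln(162) ≈ 5.087596.
2*ln(n) ≈ 10.175192.
sqrt(2*ln(n)) ≈ sqrt(10.175192) ≈ 3.189858.
threshold ≈ 1.85*3.189858 = 5.9012373 ≈ 5.9012.

5.9012


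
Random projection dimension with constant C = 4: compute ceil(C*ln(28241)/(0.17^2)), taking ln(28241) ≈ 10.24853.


ln(28241) ≈ 10.24853.
eps^2 = 0.17^2 = 0.0289.
C*ln(N)/eps^2 ≈ 4*10.24853/0.0289 ≈ 1418.4817.
m = ceil(1418.4817) = 1419.

1419


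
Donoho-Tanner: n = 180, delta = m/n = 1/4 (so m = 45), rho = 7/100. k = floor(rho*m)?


m = 1/4*180 = 45.
rho = 7/100.
rho*m = 7/100*45 = 3.15.
k = floor(3.15) = 3.

3


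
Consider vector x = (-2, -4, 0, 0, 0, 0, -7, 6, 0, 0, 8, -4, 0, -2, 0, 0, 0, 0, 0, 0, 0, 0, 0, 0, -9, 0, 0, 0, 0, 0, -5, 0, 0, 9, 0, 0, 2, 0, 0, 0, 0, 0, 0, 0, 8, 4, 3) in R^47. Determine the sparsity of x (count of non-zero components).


Non-zero positions: [0, 1, 6, 7, 10, 11, 13, 24, 30, 33, 36, 44, 45, 46].
Sparsity = 14.

14


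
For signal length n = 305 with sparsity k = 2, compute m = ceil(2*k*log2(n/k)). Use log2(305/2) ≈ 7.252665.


log2(n/k) = log2(305/2) ≈ 7.252665.
2*k*log2(n/k) ≈ 2*2*7.252665 = 29.01066.
m = ceil(29.01066) = 30.

30


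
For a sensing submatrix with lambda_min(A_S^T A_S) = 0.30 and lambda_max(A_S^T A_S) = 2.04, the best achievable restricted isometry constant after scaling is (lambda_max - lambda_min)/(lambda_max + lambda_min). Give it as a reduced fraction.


lambda_max - lambda_min = 2.04 - 0.30 = 1.74.
lambda_max + lambda_min = 2.04 + 0.30 = 2.34.
delta = 1.74/2.34 = 174/234 = 29/39.

29/39


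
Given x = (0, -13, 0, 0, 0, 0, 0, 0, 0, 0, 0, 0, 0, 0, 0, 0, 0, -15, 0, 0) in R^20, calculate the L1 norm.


Non-zero entries: [(1, -13), (17, -15)]
Absolute values: [13, 15]
||x||_1 = sum = 28.

28


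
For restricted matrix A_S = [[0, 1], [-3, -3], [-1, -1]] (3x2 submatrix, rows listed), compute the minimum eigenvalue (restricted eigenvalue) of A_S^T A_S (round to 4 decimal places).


A_S^T A_S = [[10, 10], [10, 11]].
trace = 21.
det = 10.
disc = trace^2 - 4*det = 441 - 4*10 = 401.
sqrt(401) ≈ 20.024984.
lam_min = (21 - sqrt(401))/2 ≈ (21 - 20.024984)/2 = 0.487508 ≈ 0.4875.

0.4875


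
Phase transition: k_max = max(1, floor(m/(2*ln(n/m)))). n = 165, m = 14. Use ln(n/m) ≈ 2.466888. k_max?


n/m = 165/14.
ln(n/m) ≈ 2.466888.
2*ln(n/m) ≈ 4.933776.
m/(2*ln(n/m)) ≈ 14/4.933776 ≈ 2.8376.
floor = 2.
k_max = max(1, 2) = 2.

2


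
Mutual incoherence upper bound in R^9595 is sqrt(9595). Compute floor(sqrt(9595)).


97^2 = 9409 <= 9595 < 9604 = 98^2, so 97 <= sqrt(9595) < 98.
floor(sqrt(9595)) = 97.

97


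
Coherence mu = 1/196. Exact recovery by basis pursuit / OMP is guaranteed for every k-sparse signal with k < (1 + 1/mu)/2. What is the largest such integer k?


1/mu = 196.
1 + 1/mu = 197.
(1 + 1/mu)/2 = 98.5 is not an integer, so k_max = floor(98.5) = 98.

98


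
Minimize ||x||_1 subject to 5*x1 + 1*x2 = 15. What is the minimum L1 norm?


Axis intercepts:
  x1 = 3, x2 = 0: L1 = 3
  x1 = 0, x2 = 15: L1 = 15
x* = (3, 0)
||x*||_1 = 3.

3


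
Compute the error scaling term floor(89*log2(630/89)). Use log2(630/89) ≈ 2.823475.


log2(n/k) = log2(630/89) ≈ 2.823475.
k*log2(n/k) ≈ 89*2.823475 = 251.289275.
floor(251.289275) = 251.

251


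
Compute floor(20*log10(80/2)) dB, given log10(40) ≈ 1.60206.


||x||/||e|| = 80/2 = 40.
log10(40) ≈ 1.60206.
20*log10(||x||/||e||) ≈ 20*1.60206 = 32.0412.
floor(32.0412) = 32.

32


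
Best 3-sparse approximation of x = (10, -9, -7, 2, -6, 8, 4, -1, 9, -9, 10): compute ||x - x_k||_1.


Sorted |x_i| descending: [10, 10, 9, 9, 9, 8, 7, 6, 4, 2, 1]
Keep top 3: [10, 10, 9]
Tail entries: [9, 9, 8, 7, 6, 4, 2, 1]
L1 error = sum of tail = 46.

46


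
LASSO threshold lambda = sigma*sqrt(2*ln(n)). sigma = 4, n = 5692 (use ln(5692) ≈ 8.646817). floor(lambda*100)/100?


ln(5692) ≈ 8.646817.
2*ln(n) ≈ 17.293634.
sqrt(2*ln(n)) ≈ sqrt(17.293634) ≈ 4.158562.
lambda ≈ 4*4.158562 = 16.634248.
floor(lambda*100)/100 = 16.63.

16.63


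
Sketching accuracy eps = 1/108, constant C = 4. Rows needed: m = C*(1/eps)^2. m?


1/eps = 108.
(1/eps)^2 = 11664.
m = 4*11664 = 46656.

46656


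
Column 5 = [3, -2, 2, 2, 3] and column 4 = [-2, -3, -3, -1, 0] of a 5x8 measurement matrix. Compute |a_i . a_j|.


Inner product: 3*-2 + -2*-3 + 2*-3 + 2*-1 + 3*0
Products: [-6, 6, -6, -2, 0]
Sum = -8.
|dot| = 8.

8


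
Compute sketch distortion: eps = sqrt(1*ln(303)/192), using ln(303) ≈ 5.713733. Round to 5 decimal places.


ln(303) ≈ 5.713733.
1*ln(N)/m ≈ 1*5.713733/192 ≈ 0.02975903.
eps = sqrt(0.02975903) ≈ 0.1725081 ≈ 0.17251.

0.17251


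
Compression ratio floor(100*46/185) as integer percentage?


100*m/n = 100*46/185 ≈ 24.8649.
floor = 24.

24


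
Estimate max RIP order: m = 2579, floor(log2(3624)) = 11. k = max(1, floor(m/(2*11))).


floor(log2(3624)) = 11.
2*11 = 22.
m/(2*floor(log2(n))) = 2579/22 ≈ 117.2273.
floor = 117.
k = max(1, 117) = 117.

117


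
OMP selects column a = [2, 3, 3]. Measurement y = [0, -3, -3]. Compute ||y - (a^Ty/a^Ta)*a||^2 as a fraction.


a^T a = 22.
a^T y = -18.
coeff = -18/22 = -9/11.
||r||^2 = 36/11.

36/11


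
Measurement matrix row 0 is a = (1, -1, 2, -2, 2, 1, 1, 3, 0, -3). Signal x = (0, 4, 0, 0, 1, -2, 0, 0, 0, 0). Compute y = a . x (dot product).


Non-zero terms: ['-1*4', '2*1', '1*-2']
Products: [-4, 2, -2]
y = sum = -4.

-4


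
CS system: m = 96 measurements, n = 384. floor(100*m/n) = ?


100*m/n = 100*96/384 ≈ 25.0.
floor = 25.

25


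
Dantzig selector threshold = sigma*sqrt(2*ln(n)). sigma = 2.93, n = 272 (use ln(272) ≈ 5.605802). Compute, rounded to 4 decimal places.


ln(272) ≈ 5.605802.
2*ln(n) ≈ 11.211604.
sqrt(2*ln(n)) ≈ sqrt(11.211604) ≈ 3.348373.
threshold ≈ 2.93*3.348373 = 9.81073289 ≈ 9.8107.

9.8107


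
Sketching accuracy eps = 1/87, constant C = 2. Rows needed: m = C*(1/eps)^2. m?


1/eps = 87.
(1/eps)^2 = 7569.
m = 2*7569 = 15138.

15138


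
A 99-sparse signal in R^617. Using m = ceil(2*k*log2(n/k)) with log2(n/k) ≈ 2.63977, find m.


log2(n/k) = log2(617/99) ≈ 2.63977.
2*k*log2(n/k) ≈ 2*99*2.63977 = 522.67446.
m = ceil(522.67446) = 523.

523


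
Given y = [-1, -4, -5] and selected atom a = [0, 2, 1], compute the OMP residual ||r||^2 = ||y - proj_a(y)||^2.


a^T a = 5.
a^T y = -13.
coeff = -13/5 = -13/5.
||r||^2 = 41/5.

41/5


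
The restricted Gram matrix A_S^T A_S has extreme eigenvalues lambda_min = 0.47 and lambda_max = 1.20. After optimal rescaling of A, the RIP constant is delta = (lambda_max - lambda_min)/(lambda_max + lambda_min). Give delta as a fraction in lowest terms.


lambda_max - lambda_min = 1.20 - 0.47 = 0.73.
lambda_max + lambda_min = 1.20 + 0.47 = 1.67.
delta = 0.73/1.67 = 73/167.

73/167


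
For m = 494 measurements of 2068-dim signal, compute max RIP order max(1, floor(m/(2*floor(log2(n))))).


floor(log2(2068)) = 11.
2*11 = 22.
m/(2*floor(log2(n))) = 494/22 ≈ 22.4545.
floor = 22.
k = max(1, 22) = 22.

22


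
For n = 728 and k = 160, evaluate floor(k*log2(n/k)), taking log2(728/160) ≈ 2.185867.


log2(n/k) = log2(728/160) ≈ 2.185867.
k*log2(n/k) ≈ 160*2.185867 = 349.73872.
floor(349.73872) = 349.

349


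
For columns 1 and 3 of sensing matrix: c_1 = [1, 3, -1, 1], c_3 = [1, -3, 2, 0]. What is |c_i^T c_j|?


Inner product: 1*1 + 3*-3 + -1*2 + 1*0
Products: [1, -9, -2, 0]
Sum = -10.
|dot| = 10.

10


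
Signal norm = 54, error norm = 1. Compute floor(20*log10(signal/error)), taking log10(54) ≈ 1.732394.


||x||/||e|| = 54/1 = 54.
log10(54) ≈ 1.732394.
20*log10(||x||/||e||) ≈ 20*1.732394 = 34.64788.
floor(34.64788) = 34.

34


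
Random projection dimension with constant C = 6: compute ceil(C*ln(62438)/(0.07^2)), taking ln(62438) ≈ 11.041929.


ln(62438) ≈ 11.041929.
eps^2 = 0.07^2 = 0.0049.
C*ln(N)/eps^2 ≈ 6*11.041929/0.0049 ≈ 13520.7294.
m = ceil(13520.7294) = 13521.

13521
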